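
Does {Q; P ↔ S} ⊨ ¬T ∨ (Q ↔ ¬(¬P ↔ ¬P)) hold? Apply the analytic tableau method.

Initial set: {T Q; T (P ↔ S); F (¬T ∨ (Q ↔ ¬(¬P ↔ ¬P)))}.
F (¬T ∨ (Q ↔ ¬(¬P ↔ ¬P))): α-rule — add F ¬T, F (Q ↔ ¬(¬P ↔ ¬P)).
T (P ↔ S): β-rule — branch into T P, T S  //  F P, F S.
  branch 1 (add T P, T S):
    F (Q ↔ ¬(¬P ↔ ¬P)): β-rule — branch into T Q, F ¬(¬P ↔ ¬P)  //  F Q, T ¬(¬P ↔ ¬P).
      branch 1.1 (add T Q, F ¬(¬P ↔ ¬P)):
        F ¬(¬P ↔ ¬P): β-rule — branch into T ¬P, T ¬P  //  F ¬P, F ¬P.
          branch 1.1.1 (add T ¬P, T ¬P):
            × closes — contains both P and ¬P.
          branch 1.1.2 (add F ¬P, F ¬P):
            ○ open, literals {P=true, Q=true, S=true, T=true}.
      branch 1.2 (add F Q, T ¬(¬P ↔ ¬P)):
        × closes — contains both Q and ¬Q.
  branch 2 (add F P, F S):
    F (Q ↔ ¬(¬P ↔ ¬P)): β-rule — branch into T Q, F ¬(¬P ↔ ¬P)  //  F Q, T ¬(¬P ↔ ¬P).
      branch 2.1 (add T Q, F ¬(¬P ↔ ¬P)):
        F ¬(¬P ↔ ¬P): β-rule — branch into T ¬P, T ¬P  //  F ¬P, F ¬P.
          branch 2.1.1 (add T ¬P, T ¬P):
            ○ open, literals {P=false, Q=true, S=false, T=true}.
          branch 2.1.2 (add F ¬P, F ¬P):
            × closes — contains both P and ¬P.
      branch 2.2 (add F Q, T ¬(¬P ↔ ¬P)):
        × closes — contains both Q and ¬Q.
4 branches closed, 2 open.
An open branch gives a countermodel: P=true, Q=true, S=true, T=true (unmentioned atoms arbitrary); the premises hold there but the conclusion fails.

No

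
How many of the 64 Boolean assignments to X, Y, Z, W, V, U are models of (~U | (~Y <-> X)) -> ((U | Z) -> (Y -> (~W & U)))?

Initial set: {T ((~U | (~Y <-> X)) -> ((U | Z) -> (Y -> (~W & U))))}.
T ((~U | (~Y <-> X)) -> ((U | Z) -> (Y -> (~W & U)))): β-rule — branch into F (~U | (~Y <-> X))  //  T ((U | Z) -> (Y -> (~W & U))).
  branch 1 (add F (~U | (~Y <-> X))):
    F (~U | (~Y <-> X)): α-rule — add F ~U, F (~Y <-> X).
    F (~Y <-> X): β-rule — branch into T ~Y, F X  //  F ~Y, T X.
      branch 1.1 (add T ~Y, F X):
        ○ open, literals {U=T, X=F, Y=F}.
      branch 1.2 (add F ~Y, T X):
        ○ open, literals {U=T, X=T, Y=T}.
  branch 2 (add T ((U | Z) -> (Y -> (~W & U)))):
    T ((U | Z) -> (Y -> (~W & U))): β-rule — branch into F (U | Z)  //  T (Y -> (~W & U)).
      branch 2.1 (add F (U | Z)):
        F (U | Z): α-rule — add F U, F Z.
        ○ open, literals {U=F, Z=F}.
      branch 2.2 (add T (Y -> (~W & U))):
        T (Y -> (~W & U)): β-rule — branch into F Y  //  T (~W & U).
          branch 2.2.1 (add F Y):
            ○ open, literals {Y=F}.
          branch 2.2.2 (add T (~W & U)):
            T (~W & U): α-rule — add T ~W, T U.
            ○ open, literals {U=T, W=F}.
0 branches closed, 5 open.
Each open branch fixes some atoms; the unmentioned ones are free. Counting distinct full assignments: branch {U=T, X=F, Y=F} (Z, W, V) contributes 8 new; branch {U=T, X=T, Y=T} (Z, W, V) contributes 8 new; branch {U=F, Z=F} (X, Y, W, V) contributes 16 new; branch {Y=F} (X, Z, W, V, U) contributes 16 new; branch {U=T, W=F} (X, Y, Z, V) contributes 4 new. Total: 52.

52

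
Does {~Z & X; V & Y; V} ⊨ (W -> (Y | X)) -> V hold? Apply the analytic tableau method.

Yes

Initial set: {T (~Z & X); T (V & Y); T V; F ((W -> (Y | X)) -> V)}.
T (~Z & X): α-rule — add T ~Z, T X.
T (V & Y): α-rule — add T V, T Y.
F ((W -> (Y | X)) -> V): α-rule — add T (W -> (Y | X)), F V.
× closes — contains both V and ~V.
All 1 branch closes.
Every branch closed, so the premises entail the conclusion.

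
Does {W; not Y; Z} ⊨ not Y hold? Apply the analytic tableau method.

Yes

Initial set: {W; not Y; Z; not not Y}.
× closes — contains both Y and not Y.
All 1 branch closes.
Every branch closed, so the premises entail the conclusion.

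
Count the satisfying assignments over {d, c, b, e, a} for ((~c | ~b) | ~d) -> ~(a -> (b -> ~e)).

Initial set: {(((~c | ~b) | ~d) -> ~(a -> (b -> ~e)))}.
(((~c | ~b) | ~d) -> ~(a -> (b -> ~e))): β-rule — branch into ~((~c | ~b) | ~d)  //  ~(a -> (b -> ~e)).
  branch 1 (add ~((~c | ~b) | ~d)):
    ~((~c | ~b) | ~d): α-rule — add ~(~c | ~b), ~~d.
    ~(~c | ~b): α-rule — add ~~c, ~~b.
    ○ open, literals {b=T, c=T, d=T}.
  branch 2 (add ~(a -> (b -> ~e))):
    ~(a -> (b -> ~e)): α-rule — add a, ~(b -> ~e).
    ~(b -> ~e): α-rule — add b, ~~e.
    ○ open, literals {a=T, b=T, e=T}.
0 branches closed, 2 open.
Each open branch fixes some atoms; the unmentioned ones are free. Counting distinct full assignments: branch {b=T, c=T, d=T} (e, a) contributes 4 new; branch {a=T, b=T, e=T} (d, c) contributes 3 new. Total: 7.

7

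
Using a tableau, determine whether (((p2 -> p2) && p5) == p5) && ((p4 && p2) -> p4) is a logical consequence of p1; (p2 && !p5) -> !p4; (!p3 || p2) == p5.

Yes

Initial set: {p1; ((p2 && !p5) -> !p4); ((!p3 || p2) == p5); !((((p2 -> p2) && p5) == p5) && ((p4 && p2) -> p4))}.
((p2 && !p5) -> !p4): β-rule — branch into !(p2 && !p5)  //  !p4.
  branch 1 (add !(p2 && !p5)):
    ((!p3 || p2) == p5): β-rule — branch into (!p3 || p2), p5  //  !(!p3 || p2), !p5.
      branch 1.1 (add (!p3 || p2), p5):
        !((((p2 -> p2) && p5) == p5) && ((p4 && p2) -> p4)): β-rule — branch into !(((p2 -> p2) && p5) == p5)  //  !((p4 && p2) -> p4).
          branch 1.1.1 (add !(((p2 -> p2) && p5) == p5)):
            !(p2 && !p5): β-rule — branch into !p2  //  !!p5.
              branch 1.1.1.1 (add !p2):
                (!p3 || p2): β-rule — branch into !p3  //  p2.
                  branch 1.1.1.1.1 (add !p3):
                    !(((p2 -> p2) && p5) == p5): β-rule — branch into ((p2 -> p2) && p5), !p5  //  !((p2 -> p2) && p5), p5.
                      branch 1.1.1.1.1.1 (add ((p2 -> p2) && p5), !p5):
                        × closes — contains both p5 and !p5.
                      branch 1.1.1.1.1.2 (add !((p2 -> p2) && p5), p5):
                        !((p2 -> p2) && p5): β-rule — branch into !(p2 -> p2)  //  !p5.
                          branch 1.1.1.1.1.2.1 (add !(p2 -> p2)):
                            !(p2 -> p2): α-rule — add p2, !p2.
                            × closes — contains both p2 and !p2.
                          branch 1.1.1.1.1.2.2 (add !p5):
                            × closes — contains both p5 and !p5.
                  branch 1.1.1.1.2 (add p2):
                    × closes — contains both p2 and !p2.
              branch 1.1.1.2 (add !!p5):
                (!p3 || p2): β-rule — branch into !p3  //  p2.
                  branch 1.1.1.2.1 (add !p3):
                    !(((p2 -> p2) && p5) == p5): β-rule — branch into ((p2 -> p2) && p5), !p5  //  !((p2 -> p2) && p5), p5.
                      branch 1.1.1.2.1.1 (add ((p2 -> p2) && p5), !p5):
                        × closes — contains both p5 and !p5.
                      branch 1.1.1.2.1.2 (add !((p2 -> p2) && p5), p5):
                        !((p2 -> p2) && p5): β-rule — branch into !(p2 -> p2)  //  !p5.
                          branch 1.1.1.2.1.2.1 (add !(p2 -> p2)):
                            !(p2 -> p2): α-rule — add p2, !p2.
                            × closes — contains both p2 and !p2.
                          branch 1.1.1.2.1.2.2 (add !p5):
                            × closes — contains both p5 and !p5.
                  branch 1.1.1.2.2 (add p2):
                    !(((p2 -> p2) && p5) == p5): β-rule — branch into ((p2 -> p2) && p5), !p5  //  !((p2 -> p2) && p5), p5.
                      branch 1.1.1.2.2.1 (add ((p2 -> p2) && p5), !p5):
                        × closes — contains both p5 and !p5.
                      branch 1.1.1.2.2.2 (add !((p2 -> p2) && p5), p5):
                        !((p2 -> p2) && p5): β-rule — branch into !(p2 -> p2)  //  !p5.
                          branch 1.1.1.2.2.2.1 (add !(p2 -> p2)):
                            !(p2 -> p2): α-rule — add p2, !p2.
                            × closes — contains both p2 and !p2.
                          branch 1.1.1.2.2.2.2 (add !p5):
                            × closes — contains both p5 and !p5.
          branch 1.1.2 (add !((p4 && p2) -> p4)):
            !((p4 && p2) -> p4): α-rule — add (p4 && p2), !p4.
            (p4 && p2): α-rule — add p4, p2.
            × closes — contains both p4 and !p4.
      branch 1.2 (add !(!p3 || p2), !p5):
        !(!p3 || p2): α-rule — add !!p3, !p2.
        !((((p2 -> p2) && p5) == p5) && ((p4 && p2) -> p4)): β-rule — branch into !(((p2 -> p2) && p5) == p5)  //  !((p4 && p2) -> p4).
          branch 1.2.1 (add !(((p2 -> p2) && p5) == p5)):
            !(p2 && !p5): β-rule — branch into !p2  //  !!p5.
              branch 1.2.1.1 (add !p2):
                !(((p2 -> p2) && p5) == p5): β-rule — branch into ((p2 -> p2) && p5), !p5  //  !((p2 -> p2) && p5), p5.
                  branch 1.2.1.1.1 (add ((p2 -> p2) && p5), !p5):
                    ((p2 -> p2) && p5): α-rule — add (p2 -> p2), p5.
                    × closes — contains both p5 and !p5.
                  branch 1.2.1.1.2 (add !((p2 -> p2) && p5), p5):
                    × closes — contains both p5 and !p5.
              branch 1.2.1.2 (add !!p5):
                × closes — contains both p5 and !p5.
          branch 1.2.2 (add !((p4 && p2) -> p4)):
            !((p4 && p2) -> p4): α-rule — add (p4 && p2), !p4.
            (p4 && p2): α-rule — add p4, p2.
            × closes — contains both p4 and !p4.
  branch 2 (add !p4):
    ((!p3 || p2) == p5): β-rule — branch into (!p3 || p2), p5  //  !(!p3 || p2), !p5.
      branch 2.1 (add (!p3 || p2), p5):
        !((((p2 -> p2) && p5) == p5) && ((p4 && p2) -> p4)): β-rule — branch into !(((p2 -> p2) && p5) == p5)  //  !((p4 && p2) -> p4).
          branch 2.1.1 (add !(((p2 -> p2) && p5) == p5)):
            (!p3 || p2): β-rule — branch into !p3  //  p2.
              branch 2.1.1.1 (add !p3):
                !(((p2 -> p2) && p5) == p5): β-rule — branch into ((p2 -> p2) && p5), !p5  //  !((p2 -> p2) && p5), p5.
                  branch 2.1.1.1.1 (add ((p2 -> p2) && p5), !p5):
                    × closes — contains both p5 and !p5.
                  branch 2.1.1.1.2 (add !((p2 -> p2) && p5), p5):
                    !((p2 -> p2) && p5): β-rule — branch into !(p2 -> p2)  //  !p5.
                      branch 2.1.1.1.2.1 (add !(p2 -> p2)):
                        !(p2 -> p2): α-rule — add p2, !p2.
                        × closes — contains both p2 and !p2.
                      branch 2.1.1.1.2.2 (add !p5):
                        × closes — contains both p5 and !p5.
              branch 2.1.1.2 (add p2):
                !(((p2 -> p2) && p5) == p5): β-rule — branch into ((p2 -> p2) && p5), !p5  //  !((p2 -> p2) && p5), p5.
                  branch 2.1.1.2.1 (add ((p2 -> p2) && p5), !p5):
                    × closes — contains both p5 and !p5.
                  branch 2.1.1.2.2 (add !((p2 -> p2) && p5), p5):
                    !((p2 -> p2) && p5): β-rule — branch into !(p2 -> p2)  //  !p5.
                      branch 2.1.1.2.2.1 (add !(p2 -> p2)):
                        !(p2 -> p2): α-rule — add p2, !p2.
                        × closes — contains both p2 and !p2.
                      branch 2.1.1.2.2.2 (add !p5):
                        × closes — contains both p5 and !p5.
          branch 2.1.2 (add !((p4 && p2) -> p4)):
            !((p4 && p2) -> p4): α-rule — add (p4 && p2), !p4.
            (p4 && p2): α-rule — add p4, p2.
            × closes — contains both p4 and !p4.
      branch 2.2 (add !(!p3 || p2), !p5):
        !(!p3 || p2): α-rule — add !!p3, !p2.
        !((((p2 -> p2) && p5) == p5) && ((p4 && p2) -> p4)): β-rule — branch into !(((p2 -> p2) && p5) == p5)  //  !((p4 && p2) -> p4).
          branch 2.2.1 (add !(((p2 -> p2) && p5) == p5)):
            !(((p2 -> p2) && p5) == p5): β-rule — branch into ((p2 -> p2) && p5), !p5  //  !((p2 -> p2) && p5), p5.
              branch 2.2.1.1 (add ((p2 -> p2) && p5), !p5):
                ((p2 -> p2) && p5): α-rule — add (p2 -> p2), p5.
                × closes — contains both p5 and !p5.
              branch 2.2.1.2 (add !((p2 -> p2) && p5), p5):
                × closes — contains both p5 and !p5.
          branch 2.2.2 (add !((p4 && p2) -> p4)):
            !((p4 && p2) -> p4): α-rule — add (p4 && p2), !p4.
            (p4 && p2): α-rule — add p4, p2.
            × closes — contains both p4 and !p4.
All 25 branches close.
Every branch closed, so the premises entail the conclusion.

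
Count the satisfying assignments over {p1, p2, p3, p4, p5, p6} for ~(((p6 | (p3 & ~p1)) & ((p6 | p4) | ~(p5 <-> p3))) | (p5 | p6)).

12

Initial set: {~(((p6 | (p3 & ~p1)) & ((p6 | p4) | ~(p5 <-> p3))) | (p5 | p6))}.
~(((p6 | (p3 & ~p1)) & ((p6 | p4) | ~(p5 <-> p3))) | (p5 | p6)): α-rule — add ~((p6 | (p3 & ~p1)) & ((p6 | p4) | ~(p5 <-> p3))), ~(p5 | p6).
~(p5 | p6): α-rule — add ~p5, ~p6.
~((p6 | (p3 & ~p1)) & ((p6 | p4) | ~(p5 <-> p3))): β-rule — branch into ~(p6 | (p3 & ~p1))  //  ~((p6 | p4) | ~(p5 <-> p3)).
  branch 1 (add ~(p6 | (p3 & ~p1))):
    ~(p6 | (p3 & ~p1)): α-rule — add ~p6, ~(p3 & ~p1).
    ~(p3 & ~p1): β-rule — branch into ~p3  //  ~~p1.
      branch 1.1 (add ~p3):
        ○ open, literals {p3=false, p5=false, p6=false}.
      branch 1.2 (add ~~p1):
        ○ open, literals {p1=true, p5=false, p6=false}.
  branch 2 (add ~((p6 | p4) | ~(p5 <-> p3))):
    ~((p6 | p4) | ~(p5 <-> p3)): α-rule — add ~(p6 | p4), ~~(p5 <-> p3).
    ~(p6 | p4): α-rule — add ~p6, ~p4.
    ~~(p5 <-> p3): β-rule — branch into p5, p3  //  ~p5, ~p3.
      branch 2.1 (add p5, p3):
        × closes — contains both p5 and ~p5.
      branch 2.2 (add ~p5, ~p3):
        ○ open, literals {p3=false, p4=false, p5=false, p6=false}.
1 branch closed, 3 open.
Each open branch fixes some atoms; the unmentioned ones are free. Counting distinct full assignments: branch {p3=false, p5=false, p6=false} (p1, p2, p4) contributes 8 new; branch {p1=true, p5=false, p6=false} (p2, p3, p4) contributes 4 new; branch {p3=false, p4=false, p5=false, p6=false} (p1, p2) contributes 0 new. Total: 12.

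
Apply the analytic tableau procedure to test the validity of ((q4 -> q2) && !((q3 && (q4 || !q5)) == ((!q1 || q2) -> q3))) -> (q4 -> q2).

Valid

Assume the negation and expand:
Initial set: {!(((q4 -> q2) && !((q3 && (q4 || !q5)) == ((!q1 || q2) -> q3))) -> (q4 -> q2))}.
!(((q4 -> q2) && !((q3 && (q4 || !q5)) == ((!q1 || q2) -> q3))) -> (q4 -> q2)): α-rule — add ((q4 -> q2) && !((q3 && (q4 || !q5)) == ((!q1 || q2) -> q3))), !(q4 -> q2).
((q4 -> q2) && !((q3 && (q4 || !q5)) == ((!q1 || q2) -> q3))): α-rule — add (q4 -> q2), !((q3 && (q4 || !q5)) == ((!q1 || q2) -> q3)).
!(q4 -> q2): α-rule — add q4, !q2.
(q4 -> q2): β-rule — branch into !q4  //  q2.
  branch 1 (add !q4):
    × closes — contains both q4 and !q4.
  branch 2 (add q2):
    × closes — contains both q2 and !q2.
All 2 branches close.
Every branch closed, so the negation is unsatisfiable and the formula is valid.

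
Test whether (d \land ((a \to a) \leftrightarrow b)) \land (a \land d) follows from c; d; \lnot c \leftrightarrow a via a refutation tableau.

No

Initial set: {c; d; (\lnot c \leftrightarrow a); \lnot ((d \land ((a \to a) \leftrightarrow b)) \land (a \land d))}.
(\lnot c \leftrightarrow a): β-rule — branch into \lnot c, a  //  \lnot \lnot c, \lnot a.
  branch 1 (add \lnot c, a):
    × closes — contains both c and \lnot c.
  branch 2 (add \lnot \lnot c, \lnot a):
    \lnot ((d \land ((a \to a) \leftrightarrow b)) \land (a \land d)): β-rule — branch into \lnot (d \land ((a \to a) \leftrightarrow b))  //  \lnot (a \land d).
      branch 2.1 (add \lnot (d \land ((a \to a) \leftrightarrow b))):
        \lnot (d \land ((a \to a) \leftrightarrow b)): β-rule — branch into \lnot d  //  \lnot ((a \to a) \leftrightarrow b).
          branch 2.1.1 (add \lnot d):
            × closes — contains both d and \lnot d.
          branch 2.1.2 (add \lnot ((a \to a) \leftrightarrow b)):
            \lnot ((a \to a) \leftrightarrow b): β-rule — branch into (a \to a), \lnot b  //  \lnot (a \to a), b.
              branch 2.1.2.1 (add (a \to a), \lnot b):
                (a \to a): β-rule — branch into \lnot a  //  a.
                  branch 2.1.2.1.1 (add \lnot a):
                    ○ open, literals {a=false, b=false, c=true, d=true}.
                  branch 2.1.2.1.2 (add a):
                    × closes — contains both a and \lnot a.
              branch 2.1.2.2 (add \lnot (a \to a), b):
                \lnot (a \to a): α-rule — add a, \lnot a.
                × closes — contains both a and \lnot a.
      branch 2.2 (add \lnot (a \land d)):
        \lnot (a \land d): β-rule — branch into \lnot a  //  \lnot d.
          branch 2.2.1 (add \lnot a):
            ○ open, literals {a=false, c=true, d=true}.
          branch 2.2.2 (add \lnot d):
            × closes — contains both d and \lnot d.
5 branches closed, 2 open.
An open branch gives a countermodel: a=false, b=false, c=true, d=true (unmentioned atoms arbitrary); the premises hold there but the conclusion fails.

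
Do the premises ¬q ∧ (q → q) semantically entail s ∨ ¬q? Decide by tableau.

Initial set: {T (¬q ∧ (q → q)); F (s ∨ ¬q)}.
T (¬q ∧ (q → q)): α-rule — add T ¬q, T (q → q).
F (s ∨ ¬q): α-rule — add F s, F ¬q.
× closes — contains both q and ¬q.
All 1 branch closes.
Every branch closed, so the premises entail the conclusion.

Yes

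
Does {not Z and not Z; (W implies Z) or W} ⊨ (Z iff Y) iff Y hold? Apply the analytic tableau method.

Initial set: {(not Z and not Z); ((W implies Z) or W); not ((Z iff Y) iff Y)}.
(not Z and not Z): α-rule — add not Z, not Z.
((W implies Z) or W): β-rule — branch into (W implies Z)  //  W.
  branch 1 (add (W implies Z)):
    not ((Z iff Y) iff Y): β-rule — branch into (Z iff Y), not Y  //  not (Z iff Y), Y.
      branch 1.1 (add (Z iff Y), not Y):
        (W implies Z): β-rule — branch into not W  //  Z.
          branch 1.1.1 (add not W):
            (Z iff Y): β-rule — branch into Z, Y  //  not Z, not Y.
              branch 1.1.1.1 (add Z, Y):
                × closes — contains both Z and not Z.
              branch 1.1.1.2 (add not Z, not Y):
                ○ open, literals {W=false, Y=false, Z=false}.
          branch 1.1.2 (add Z):
            × closes — contains both Z and not Z.
      branch 1.2 (add not (Z iff Y), Y):
        (W implies Z): β-rule — branch into not W  //  Z.
          branch 1.2.1 (add not W):
            not (Z iff Y): β-rule — branch into Z, not Y  //  not Z, Y.
              branch 1.2.1.1 (add Z, not Y):
                × closes — contains both Z and not Z.
              branch 1.2.1.2 (add not Z, Y):
                ○ open, literals {W=false, Y=true, Z=false}.
          branch 1.2.2 (add Z):
            × closes — contains both Z and not Z.
  branch 2 (add W):
    not ((Z iff Y) iff Y): β-rule — branch into (Z iff Y), not Y  //  not (Z iff Y), Y.
      branch 2.1 (add (Z iff Y), not Y):
        (Z iff Y): β-rule — branch into Z, Y  //  not Z, not Y.
          branch 2.1.1 (add Z, Y):
            × closes — contains both Z and not Z.
          branch 2.1.2 (add not Z, not Y):
            ○ open, literals {W=true, Y=false, Z=false}.
      branch 2.2 (add not (Z iff Y), Y):
        not (Z iff Y): β-rule — branch into Z, not Y  //  not Z, Y.
          branch 2.2.1 (add Z, not Y):
            × closes — contains both Z and not Z.
          branch 2.2.2 (add not Z, Y):
            ○ open, literals {W=true, Y=true, Z=false}.
6 branches closed, 4 open.
An open branch gives a countermodel: W=false, Y=false, Z=false (unmentioned atoms arbitrary); the premises hold there but the conclusion fails.

No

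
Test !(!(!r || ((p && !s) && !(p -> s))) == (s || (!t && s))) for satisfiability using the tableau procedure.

Initial set: {!(!(!r || ((p && !s) && !(p -> s))) == (s || (!t && s)))}.
!(!(!r || ((p && !s) && !(p -> s))) == (s || (!t && s))): β-rule — branch into !(!r || ((p && !s) && !(p -> s))), !(s || (!t && s))  //  !!(!r || ((p && !s) && !(p -> s))), (s || (!t && s)).
  branch 1 (add !(!r || ((p && !s) && !(p -> s))), !(s || (!t && s))):
    !(!r || ((p && !s) && !(p -> s))): α-rule — add !!r, !((p && !s) && !(p -> s)).
    !(s || (!t && s)): α-rule — add !s, !(!t && s).
    !((p && !s) && !(p -> s)): β-rule — branch into !(p && !s)  //  !!(p -> s).
      branch 1.1 (add !(p && !s)):
        !(!t && s): β-rule — branch into !!t  //  !s.
          branch 1.1.1 (add !!t):
            !(p && !s): β-rule — branch into !p  //  !!s.
              branch 1.1.1.1 (add !p):
                ○ open, literals {p=0, r=1, s=0, t=1}.
              branch 1.1.1.2 (add !!s):
                × closes — contains both s and !s.
          branch 1.1.2 (add !s):
            !(p && !s): β-rule — branch into !p  //  !!s.
              branch 1.1.2.1 (add !p):
                ○ open, literals {p=0, r=1, s=0}.
              branch 1.1.2.2 (add !!s):
                × closes — contains both s and !s.
      branch 1.2 (add !!(p -> s)):
        !(!t && s): β-rule — branch into !!t  //  !s.
          branch 1.2.1 (add !!t):
            !!(p -> s): β-rule — branch into !p  //  s.
              branch 1.2.1.1 (add !p):
                ○ open, literals {p=0, r=1, s=0, t=1}.
              branch 1.2.1.2 (add s):
                × closes — contains both s and !s.
          branch 1.2.2 (add !s):
            !!(p -> s): β-rule — branch into !p  //  s.
              branch 1.2.2.1 (add !p):
                ○ open, literals {p=0, r=1, s=0}.
              branch 1.2.2.2 (add s):
                × closes — contains both s and !s.
  branch 2 (add !!(!r || ((p && !s) && !(p -> s))), (s || (!t && s))):
    !!(!r || ((p && !s) && !(p -> s))): β-rule — branch into !r  //  ((p && !s) && !(p -> s)).
      branch 2.1 (add !r):
        (s || (!t && s)): β-rule — branch into s  //  (!t && s).
          branch 2.1.1 (add s):
            ○ open, literals {r=0, s=1}.
          branch 2.1.2 (add (!t && s)):
            (!t && s): α-rule — add !t, s.
            ○ open, literals {r=0, s=1, t=0}.
      branch 2.2 (add ((p && !s) && !(p -> s))):
        ((p && !s) && !(p -> s)): α-rule — add (p && !s), !(p -> s).
        (p && !s): α-rule — add p, !s.
        !(p -> s): α-rule — add p, !s.
        (s || (!t && s)): β-rule — branch into s  //  (!t && s).
          branch 2.2.1 (add s):
            × closes — contains both s and !s.
          branch 2.2.2 (add (!t && s)):
            (!t && s): α-rule — add !t, s.
            × closes — contains both s and !s.
6 branches closed, 6 open.
An open branch gives a satisfying assignment: p=0, r=1, s=0, t=1.

Satisfiable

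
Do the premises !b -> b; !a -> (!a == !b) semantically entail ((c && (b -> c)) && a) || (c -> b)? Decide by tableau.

Yes

Initial set: {(!b -> b); (!a -> (!a == !b)); !(((c && (b -> c)) && a) || (c -> b))}.
!(((c && (b -> c)) && a) || (c -> b)): α-rule — add !((c && (b -> c)) && a), !(c -> b).
!(c -> b): α-rule — add c, !b.
(!b -> b): β-rule — branch into !!b  //  b.
  branch 1 (add !!b):
    × closes — contains both b and !b.
  branch 2 (add b):
    × closes — contains both b and !b.
All 2 branches close.
Every branch closed, so the premises entail the conclusion.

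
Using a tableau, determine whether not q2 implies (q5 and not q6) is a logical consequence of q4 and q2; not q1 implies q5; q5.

Initial set: {T (q4 and q2); T (not q1 implies q5); T q5; F (not q2 implies (q5 and not q6))}.
T (q4 and q2): α-rule — add T q4, T q2.
F (not q2 implies (q5 and not q6)): α-rule — add T not q2, F (q5 and not q6).
× closes — contains both q2 and not q2.
All 1 branch closes.
Every branch closed, so the premises entail the conclusion.

Yes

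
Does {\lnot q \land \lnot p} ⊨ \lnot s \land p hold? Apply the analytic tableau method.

No

Initial set: {(\lnot q \land \lnot p); \lnot (\lnot s \land p)}.
(\lnot q \land \lnot p): α-rule — add \lnot q, \lnot p.
\lnot (\lnot s \land p): β-rule — branch into \lnot \lnot s  //  \lnot p.
  branch 1 (add \lnot \lnot s):
    ○ open, literals {p=false, q=false, s=true}.
  branch 2 (add \lnot p):
    ○ open, literals {p=false, q=false}.
0 branches closed, 2 open.
An open branch gives a countermodel: p=false, q=false, s=true (unmentioned atoms arbitrary); the premises hold there but the conclusion fails.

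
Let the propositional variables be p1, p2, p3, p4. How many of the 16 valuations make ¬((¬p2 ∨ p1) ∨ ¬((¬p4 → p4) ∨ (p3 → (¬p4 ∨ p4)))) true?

Initial set: {¬((¬p2 ∨ p1) ∨ ¬((¬p4 → p4) ∨ (p3 → (¬p4 ∨ p4))))}.
¬((¬p2 ∨ p1) ∨ ¬((¬p4 → p4) ∨ (p3 → (¬p4 ∨ p4)))): α-rule — add ¬(¬p2 ∨ p1), ¬¬((¬p4 → p4) ∨ (p3 → (¬p4 ∨ p4))).
¬(¬p2 ∨ p1): α-rule — add ¬¬p2, ¬p1.
¬¬((¬p4 → p4) ∨ (p3 → (¬p4 ∨ p4))): β-rule — branch into (¬p4 → p4)  //  (p3 → (¬p4 ∨ p4)).
  branch 1 (add (¬p4 → p4)):
    (¬p4 → p4): β-rule — branch into ¬¬p4  //  p4.
      branch 1.1 (add ¬¬p4):
        ○ open, literals {p1=0, p2=1, p4=1}.
      branch 1.2 (add p4):
        ○ open, literals {p1=0, p2=1, p4=1}.
  branch 2 (add (p3 → (¬p4 ∨ p4))):
    (p3 → (¬p4 ∨ p4)): β-rule — branch into ¬p3  //  (¬p4 ∨ p4).
      branch 2.1 (add ¬p3):
        ○ open, literals {p1=0, p2=1, p3=0}.
      branch 2.2 (add (¬p4 ∨ p4)):
        (¬p4 ∨ p4): β-rule — branch into ¬p4  //  p4.
          branch 2.2.1 (add ¬p4):
            ○ open, literals {p1=0, p2=1, p4=0}.
          branch 2.2.2 (add p4):
            ○ open, literals {p1=0, p2=1, p4=1}.
0 branches closed, 5 open.
Each open branch fixes some atoms; the unmentioned ones are free. Counting distinct full assignments: branch {p1=0, p2=1, p4=1} (p3) contributes 2 new; branch {p1=0, p2=1, p4=1} (p3) contributes 0 new; branch {p1=0, p2=1, p3=0} (p4) contributes 1 new; branch {p1=0, p2=1, p4=0} (p3) contributes 1 new; branch {p1=0, p2=1, p4=1} (p3) contributes 0 new. Total: 4.

4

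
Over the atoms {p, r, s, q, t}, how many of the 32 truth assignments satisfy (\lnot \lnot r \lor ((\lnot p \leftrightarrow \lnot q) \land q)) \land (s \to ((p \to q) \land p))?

14

Initial set: {((\lnot \lnot r \lor ((\lnot p \leftrightarrow \lnot q) \land q)) \land (s \to ((p \to q) \land p)))}.
((\lnot \lnot r \lor ((\lnot p \leftrightarrow \lnot q) \land q)) \land (s \to ((p \to q) \land p))): α-rule — add (\lnot \lnot r \lor ((\lnot p \leftrightarrow \lnot q) \land q)), (s \to ((p \to q) \land p)).
(\lnot \lnot r \lor ((\lnot p \leftrightarrow \lnot q) \land q)): β-rule — branch into \lnot \lnot r  //  ((\lnot p \leftrightarrow \lnot q) \land q).
  branch 1 (add \lnot \lnot r):
    \lnot \lnot r: drop double negation, giving r.
    (s \to ((p \to q) \land p)): β-rule — branch into \lnot s  //  ((p \to q) \land p).
      branch 1.1 (add \lnot s):
        ○ open, literals {r=1, s=0}.
      branch 1.2 (add ((p \to q) \land p)):
        ((p \to q) \land p): α-rule — add (p \to q), p.
        (p \to q): β-rule — branch into \lnot p  //  q.
          branch 1.2.1 (add \lnot p):
            × closes — contains both p and \lnot p.
          branch 1.2.2 (add q):
            ○ open, literals {p=1, q=1, r=1}.
  branch 2 (add ((\lnot p \leftrightarrow \lnot q) \land q)):
    ((\lnot p \leftrightarrow \lnot q) \land q): α-rule — add (\lnot p \leftrightarrow \lnot q), q.
    (s \to ((p \to q) \land p)): β-rule — branch into \lnot s  //  ((p \to q) \land p).
      branch 2.1 (add \lnot s):
        (\lnot p \leftrightarrow \lnot q): β-rule — branch into \lnot p, \lnot q  //  \lnot \lnot p, \lnot \lnot q.
          branch 2.1.1 (add \lnot p, \lnot q):
            × closes — contains both q and \lnot q.
          branch 2.1.2 (add \lnot \lnot p, \lnot \lnot q):
            ○ open, literals {p=1, q=1, s=0}.
      branch 2.2 (add ((p \to q) \land p)):
        ((p \to q) \land p): α-rule — add (p \to q), p.
        (\lnot p \leftrightarrow \lnot q): β-rule — branch into \lnot p, \lnot q  //  \lnot \lnot p, \lnot \lnot q.
          branch 2.2.1 (add \lnot p, \lnot q):
            × closes — contains both p and \lnot p.
          branch 2.2.2 (add \lnot \lnot p, \lnot \lnot q):
            (p \to q): β-rule — branch into \lnot p  //  q.
              branch 2.2.2.1 (add \lnot p):
                × closes — contains both p and \lnot p.
              branch 2.2.2.2 (add q):
                ○ open, literals {p=1, q=1}.
4 branches closed, 4 open.
Each open branch fixes some atoms; the unmentioned ones are free. Counting distinct full assignments: branch {r=1, s=0} (p, q, t) contributes 8 new; branch {p=1, q=1, r=1} (s, t) contributes 2 new; branch {p=1, q=1, s=0} (r, t) contributes 2 new; branch {p=1, q=1} (r, s, t) contributes 2 new. Total: 14.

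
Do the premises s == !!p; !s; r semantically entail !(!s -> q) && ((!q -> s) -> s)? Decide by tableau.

Initial set: {(s == !!p); !s; r; !(!(!s -> q) && ((!q -> s) -> s))}.
(s == !!p): β-rule — branch into s, !!p  //  !s, !!!p.
  branch 1 (add s, !!p):
    × closes — contains both s and !s.
  branch 2 (add !s, !!!p):
    !!!p: drop double negation, giving !p.
    !(!(!s -> q) && ((!q -> s) -> s)): β-rule — branch into !!(!s -> q)  //  !((!q -> s) -> s).
      branch 2.1 (add !!(!s -> q)):
        !!(!s -> q): β-rule — branch into !!s  //  q.
          branch 2.1.1 (add !!s):
            × closes — contains both s and !s.
          branch 2.1.2 (add q):
            ○ open, literals {p=0, q=1, r=1, s=0}.
      branch 2.2 (add !((!q -> s) -> s)):
        !((!q -> s) -> s): α-rule — add (!q -> s), !s.
        (!q -> s): β-rule — branch into !!q  //  s.
          branch 2.2.1 (add !!q):
            ○ open, literals {p=0, q=1, r=1, s=0}.
          branch 2.2.2 (add s):
            × closes — contains both s and !s.
3 branches closed, 2 open.
An open branch gives a countermodel: p=0, q=1, r=1, s=0 (unmentioned atoms arbitrary); the premises hold there but the conclusion fails.

No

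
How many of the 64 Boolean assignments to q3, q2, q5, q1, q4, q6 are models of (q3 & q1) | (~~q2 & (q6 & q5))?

Initial set: {((q3 & q1) | (~~q2 & (q6 & q5)))}.
((q3 & q1) | (~~q2 & (q6 & q5))): β-rule — branch into (q3 & q1)  //  (~~q2 & (q6 & q5)).
  branch 1 (add (q3 & q1)):
    (q3 & q1): α-rule — add q3, q1.
    ○ open, literals {q1=true, q3=true}.
  branch 2 (add (~~q2 & (q6 & q5))):
    (~~q2 & (q6 & q5)): α-rule — add ~~q2, (q6 & q5).
    ~~q2: drop double negation, giving q2.
    (q6 & q5): α-rule — add q6, q5.
    ○ open, literals {q2=true, q5=true, q6=true}.
0 branches closed, 2 open.
Each open branch fixes some atoms; the unmentioned ones are free. Counting distinct full assignments: branch {q1=true, q3=true} (q2, q5, q4, q6) contributes 16 new; branch {q2=true, q5=true, q6=true} (q3, q1, q4) contributes 6 new. Total: 22.

22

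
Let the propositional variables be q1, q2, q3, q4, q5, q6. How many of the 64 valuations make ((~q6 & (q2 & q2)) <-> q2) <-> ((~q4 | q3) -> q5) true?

36

Initial set: {(((~q6 & (q2 & q2)) <-> q2) <-> ((~q4 | q3) -> q5))}.
(((~q6 & (q2 & q2)) <-> q2) <-> ((~q4 | q3) -> q5)): β-rule — branch into ((~q6 & (q2 & q2)) <-> q2), ((~q4 | q3) -> q5)  //  ~((~q6 & (q2 & q2)) <-> q2), ~((~q4 | q3) -> q5).
  branch 1 (add ((~q6 & (q2 & q2)) <-> q2), ((~q4 | q3) -> q5)):
    ((~q6 & (q2 & q2)) <-> q2): β-rule — branch into (~q6 & (q2 & q2)), q2  //  ~(~q6 & (q2 & q2)), ~q2.
      branch 1.1 (add (~q6 & (q2 & q2)), q2):
        (~q6 & (q2 & q2)): α-rule — add ~q6, (q2 & q2).
        (q2 & q2): α-rule — add q2, q2.
        ((~q4 | q3) -> q5): β-rule — branch into ~(~q4 | q3)  //  q5.
          branch 1.1.1 (add ~(~q4 | q3)):
            ~(~q4 | q3): α-rule — add ~~q4, ~q3.
            ○ open, literals {q2=true, q3=false, q4=true, q6=false}.
          branch 1.1.2 (add q5):
            ○ open, literals {q2=true, q5=true, q6=false}.
      branch 1.2 (add ~(~q6 & (q2 & q2)), ~q2):
        ((~q4 | q3) -> q5): β-rule — branch into ~(~q4 | q3)  //  q5.
          branch 1.2.1 (add ~(~q4 | q3)):
            ~(~q4 | q3): α-rule — add ~~q4, ~q3.
            ~(~q6 & (q2 & q2)): β-rule — branch into ~~q6  //  ~(q2 & q2).
              branch 1.2.1.1 (add ~~q6):
                ○ open, literals {q2=false, q3=false, q4=true, q6=true}.
              branch 1.2.1.2 (add ~(q2 & q2)):
                ~(q2 & q2): β-rule — branch into ~q2  //  ~q2.
                  branch 1.2.1.2.1 (add ~q2):
                    ○ open, literals {q2=false, q3=false, q4=true}.
                  branch 1.2.1.2.2 (add ~q2):
                    ○ open, literals {q2=false, q3=false, q4=true}.
          branch 1.2.2 (add q5):
            ~(~q6 & (q2 & q2)): β-rule — branch into ~~q6  //  ~(q2 & q2).
              branch 1.2.2.1 (add ~~q6):
                ○ open, literals {q2=false, q5=true, q6=true}.
              branch 1.2.2.2 (add ~(q2 & q2)):
                ~(q2 & q2): β-rule — branch into ~q2  //  ~q2.
                  branch 1.2.2.2.1 (add ~q2):
                    ○ open, literals {q2=false, q5=true}.
                  branch 1.2.2.2.2 (add ~q2):
                    ○ open, literals {q2=false, q5=true}.
  branch 2 (add ~((~q6 & (q2 & q2)) <-> q2), ~((~q4 | q3) -> q5)):
    ~((~q4 | q3) -> q5): α-rule — add (~q4 | q3), ~q5.
    ~((~q6 & (q2 & q2)) <-> q2): β-rule — branch into (~q6 & (q2 & q2)), ~q2  //  ~(~q6 & (q2 & q2)), q2.
      branch 2.1 (add (~q6 & (q2 & q2)), ~q2):
        (~q6 & (q2 & q2)): α-rule — add ~q6, (q2 & q2).
        (q2 & q2): α-rule — add q2, q2.
        × closes — contains both q2 and ~q2.
      branch 2.2 (add ~(~q6 & (q2 & q2)), q2):
        (~q4 | q3): β-rule — branch into ~q4  //  q3.
          branch 2.2.1 (add ~q4):
            ~(~q6 & (q2 & q2)): β-rule — branch into ~~q6  //  ~(q2 & q2).
              branch 2.2.1.1 (add ~~q6):
                ○ open, literals {q2=true, q4=false, q5=false, q6=true}.
              branch 2.2.1.2 (add ~(q2 & q2)):
                ~(q2 & q2): β-rule — branch into ~q2  //  ~q2.
                  branch 2.2.1.2.1 (add ~q2):
                    × closes — contains both q2 and ~q2.
                  branch 2.2.1.2.2 (add ~q2):
                    × closes — contains both q2 and ~q2.
          branch 2.2.2 (add q3):
            ~(~q6 & (q2 & q2)): β-rule — branch into ~~q6  //  ~(q2 & q2).
              branch 2.2.2.1 (add ~~q6):
                ○ open, literals {q2=true, q3=true, q5=false, q6=true}.
              branch 2.2.2.2 (add ~(q2 & q2)):
                ~(q2 & q2): β-rule — branch into ~q2  //  ~q2.
                  branch 2.2.2.2.1 (add ~q2):
                    × closes — contains both q2 and ~q2.
                  branch 2.2.2.2.2 (add ~q2):
                    × closes — contains both q2 and ~q2.
5 branches closed, 10 open.
Each open branch fixes some atoms; the unmentioned ones are free. Counting distinct full assignments: branch {q2=true, q3=false, q4=true, q6=false} (q1, q5) contributes 4 new; branch {q2=true, q5=true, q6=false} (q1, q3, q4) contributes 6 new; branch {q2=false, q3=false, q4=true, q6=true} (q1, q5) contributes 4 new; branch {q2=false, q3=false, q4=true} (q1, q5, q6) contributes 4 new; branch {q2=false, q3=false, q4=true} (q1, q5, q6) contributes 0 new; branch {q2=false, q5=true, q6=true} (q1, q3, q4) contributes 6 new; branch {q2=false, q5=true} (q1, q3, q4, q6) contributes 6 new; branch {q2=false, q5=true} (q1, q3, q4, q6) contributes 0 new; branch {q2=true, q4=false, q5=false, q6=true} (q1, q3) contributes 4 new; branch {q2=true, q3=true, q5=false, q6=true} (q1, q4) contributes 2 new. Total: 36.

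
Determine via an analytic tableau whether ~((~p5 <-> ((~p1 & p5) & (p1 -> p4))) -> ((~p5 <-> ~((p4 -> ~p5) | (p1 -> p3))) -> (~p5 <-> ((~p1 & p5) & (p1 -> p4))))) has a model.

Unsatisfiable

Initial set: {~((~p5 <-> ((~p1 & p5) & (p1 -> p4))) -> ((~p5 <-> ~((p4 -> ~p5) | (p1 -> p3))) -> (~p5 <-> ((~p1 & p5) & (p1 -> p4)))))}.
~((~p5 <-> ((~p1 & p5) & (p1 -> p4))) -> ((~p5 <-> ~((p4 -> ~p5) | (p1 -> p3))) -> (~p5 <-> ((~p1 & p5) & (p1 -> p4))))): α-rule — add (~p5 <-> ((~p1 & p5) & (p1 -> p4))), ~((~p5 <-> ~((p4 -> ~p5) | (p1 -> p3))) -> (~p5 <-> ((~p1 & p5) & (p1 -> p4)))).
~((~p5 <-> ~((p4 -> ~p5) | (p1 -> p3))) -> (~p5 <-> ((~p1 & p5) & (p1 -> p4)))): α-rule — add (~p5 <-> ~((p4 -> ~p5) | (p1 -> p3))), ~(~p5 <-> ((~p1 & p5) & (p1 -> p4))).
(~p5 <-> ((~p1 & p5) & (p1 -> p4))): β-rule — branch into ~p5, ((~p1 & p5) & (p1 -> p4))  //  ~~p5, ~((~p1 & p5) & (p1 -> p4)).
  branch 1 (add ~p5, ((~p1 & p5) & (p1 -> p4))):
    ((~p1 & p5) & (p1 -> p4)): α-rule — add (~p1 & p5), (p1 -> p4).
    (~p1 & p5): α-rule — add ~p1, p5.
    × closes — contains both p5 and ~p5.
  branch 2 (add ~~p5, ~((~p1 & p5) & (p1 -> p4))):
    (~p5 <-> ~((p4 -> ~p5) | (p1 -> p3))): β-rule — branch into ~p5, ~((p4 -> ~p5) | (p1 -> p3))  //  ~~p5, ~~((p4 -> ~p5) | (p1 -> p3)).
      branch 2.1 (add ~p5, ~((p4 -> ~p5) | (p1 -> p3))):
        × closes — contains both p5 and ~p5.
      branch 2.2 (add ~~p5, ~~((p4 -> ~p5) | (p1 -> p3))):
        ~(~p5 <-> ((~p1 & p5) & (p1 -> p4))): β-rule — branch into ~p5, ~((~p1 & p5) & (p1 -> p4))  //  ~~p5, ((~p1 & p5) & (p1 -> p4)).
          branch 2.2.1 (add ~p5, ~((~p1 & p5) & (p1 -> p4))):
            × closes — contains both p5 and ~p5.
          branch 2.2.2 (add ~~p5, ((~p1 & p5) & (p1 -> p4))):
            ((~p1 & p5) & (p1 -> p4)): α-rule — add (~p1 & p5), (p1 -> p4).
            (~p1 & p5): α-rule — add ~p1, p5.
            ~((~p1 & p5) & (p1 -> p4)): β-rule — branch into ~(~p1 & p5)  //  ~(p1 -> p4).
              branch 2.2.2.1 (add ~(~p1 & p5)):
                ~~((p4 -> ~p5) | (p1 -> p3)): β-rule — branch into (p4 -> ~p5)  //  (p1 -> p3).
                  branch 2.2.2.1.1 (add (p4 -> ~p5)):
                    (p1 -> p4): β-rule — branch into ~p1  //  p4.
                      branch 2.2.2.1.1.1 (add ~p1):
                        ~(~p1 & p5): β-rule — branch into ~~p1  //  ~p5.
                          branch 2.2.2.1.1.1.1 (add ~~p1):
                            × closes — contains both p1 and ~p1.
                          branch 2.2.2.1.1.1.2 (add ~p5):
                            × closes — contains both p5 and ~p5.
                      branch 2.2.2.1.1.2 (add p4):
                        ~(~p1 & p5): β-rule — branch into ~~p1  //  ~p5.
                          branch 2.2.2.1.1.2.1 (add ~~p1):
                            × closes — contains both p1 and ~p1.
                          branch 2.2.2.1.1.2.2 (add ~p5):
                            × closes — contains both p5 and ~p5.
                  branch 2.2.2.1.2 (add (p1 -> p3)):
                    (p1 -> p4): β-rule — branch into ~p1  //  p4.
                      branch 2.2.2.1.2.1 (add ~p1):
                        ~(~p1 & p5): β-rule — branch into ~~p1  //  ~p5.
                          branch 2.2.2.1.2.1.1 (add ~~p1):
                            × closes — contains both p1 and ~p1.
                          branch 2.2.2.1.2.1.2 (add ~p5):
                            × closes — contains both p5 and ~p5.
                      branch 2.2.2.1.2.2 (add p4):
                        ~(~p1 & p5): β-rule — branch into ~~p1  //  ~p5.
                          branch 2.2.2.1.2.2.1 (add ~~p1):
                            × closes — contains both p1 and ~p1.
                          branch 2.2.2.1.2.2.2 (add ~p5):
                            × closes — contains both p5 and ~p5.
              branch 2.2.2.2 (add ~(p1 -> p4)):
                ~(p1 -> p4): α-rule — add p1, ~p4.
                × closes — contains both p1 and ~p1.
All 12 branches close.
Every branch closed; the formula is unsatisfiable.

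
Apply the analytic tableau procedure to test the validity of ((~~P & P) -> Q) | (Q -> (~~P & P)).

Assume the negation and expand:
Initial set: {~(((~~P & P) -> Q) | (Q -> (~~P & P)))}.
~(((~~P & P) -> Q) | (Q -> (~~P & P))): α-rule — add ~((~~P & P) -> Q), ~(Q -> (~~P & P)).
~((~~P & P) -> Q): α-rule — add (~~P & P), ~Q.
~(Q -> (~~P & P)): α-rule — add Q, ~(~~P & P).
× closes — contains both Q and ~Q.
All 1 branch closes.
Every branch closed, so the negation is unsatisfiable and the formula is valid.

Valid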